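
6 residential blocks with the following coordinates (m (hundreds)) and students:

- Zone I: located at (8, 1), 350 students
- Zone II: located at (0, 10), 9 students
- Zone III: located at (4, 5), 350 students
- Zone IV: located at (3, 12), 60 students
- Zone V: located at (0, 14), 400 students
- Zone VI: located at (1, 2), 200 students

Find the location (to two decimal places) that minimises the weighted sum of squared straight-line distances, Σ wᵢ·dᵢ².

The minimiser of Σwᵢ‖p−pᵢ‖² is the weighted centroid p* = (Σwᵢpᵢ)/(Σwᵢ).
Σwᵢ = 1369.
Σwᵢxᵢ = 350·8 + 9·0 + 350·4 + 60·3 + 400·0 + 200·1 = 4580.
Σwᵢyᵢ = 350·1 + 9·10 + 350·5 + 60·12 + 400·14 + 200·2 = 8910.
x* = 4580/1369 = 3.35, y* = 8910/1369 = 6.51.

(3.35, 6.51)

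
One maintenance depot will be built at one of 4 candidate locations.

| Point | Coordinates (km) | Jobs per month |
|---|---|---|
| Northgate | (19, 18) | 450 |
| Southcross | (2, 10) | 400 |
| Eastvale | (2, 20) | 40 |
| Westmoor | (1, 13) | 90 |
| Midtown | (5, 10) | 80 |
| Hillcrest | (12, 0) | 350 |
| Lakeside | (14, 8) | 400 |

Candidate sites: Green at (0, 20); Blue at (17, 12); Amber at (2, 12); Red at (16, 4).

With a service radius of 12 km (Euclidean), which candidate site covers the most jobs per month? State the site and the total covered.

Blue, covering 850

Coverage radius r = 12 km; a point is covered iff (Δx)²+(Δy)² ≤ 12² = 144.
  Green (0, 20): covers {Southcross, Eastvale, Westmoor, Midtown} → 610
  Blue (17, 12): covers {Northgate, Lakeside} → 850
  Amber (2, 12): covers {Southcross, Eastvale, Westmoor, Midtown} → 610
  Red (16, 4): covers {Hillcrest, Lakeside} → 750
Maximum coverage at Blue: 850 jobs per month.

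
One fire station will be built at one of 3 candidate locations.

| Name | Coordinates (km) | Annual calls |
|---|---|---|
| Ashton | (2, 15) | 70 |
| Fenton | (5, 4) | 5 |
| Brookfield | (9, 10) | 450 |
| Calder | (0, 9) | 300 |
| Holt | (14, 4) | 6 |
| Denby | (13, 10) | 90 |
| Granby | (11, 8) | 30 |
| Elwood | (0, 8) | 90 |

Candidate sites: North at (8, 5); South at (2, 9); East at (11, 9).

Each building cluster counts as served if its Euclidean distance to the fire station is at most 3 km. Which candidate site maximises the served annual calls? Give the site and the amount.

East, covering 570

Coverage radius r = 3 km; a point is covered iff (Δx)²+(Δy)² ≤ 3² = 9.
  North (8, 5): covers {none} → 0
  South (2, 9): covers {Calder, Elwood} → 390
  East (11, 9): covers {Brookfield, Denby, Granby} → 570
Maximum coverage at East: 570 annual calls.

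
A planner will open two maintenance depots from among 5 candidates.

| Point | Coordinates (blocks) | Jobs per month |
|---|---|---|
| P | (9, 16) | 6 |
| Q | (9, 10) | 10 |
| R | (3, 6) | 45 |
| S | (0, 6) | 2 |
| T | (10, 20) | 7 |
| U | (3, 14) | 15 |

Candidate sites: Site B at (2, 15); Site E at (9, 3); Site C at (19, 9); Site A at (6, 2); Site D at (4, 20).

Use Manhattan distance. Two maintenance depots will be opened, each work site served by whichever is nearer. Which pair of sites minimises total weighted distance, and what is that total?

{Site B, Site A}, total 614

Evaluate every pair (each demand assigned to the nearer of the two):
  {Site B, Site A}: total = 614
  {Site A, Site D}: total = 646
  {Site B, Site E}: total = 666
  {Site E, Site D}: total = 700
  {Site B, Site D}: total = 712
  {Site B, Site C}: total = 751
  {Site E, Site A}: total = 834
  {Site C, Site A}: total = 912
  {Site E, Site C}: total = 958
  {Site C, Site D}: total = 1022
Best pair: {Site B, Site A} with total 614.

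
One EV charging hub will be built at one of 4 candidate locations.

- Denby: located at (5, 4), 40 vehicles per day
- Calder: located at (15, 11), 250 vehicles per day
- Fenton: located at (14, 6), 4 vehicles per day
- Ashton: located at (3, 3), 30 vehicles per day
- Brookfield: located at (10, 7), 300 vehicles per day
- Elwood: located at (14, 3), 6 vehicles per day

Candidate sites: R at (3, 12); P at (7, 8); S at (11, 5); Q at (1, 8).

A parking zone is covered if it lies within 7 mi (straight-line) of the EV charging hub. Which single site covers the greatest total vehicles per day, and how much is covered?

Coverage radius r = 7 mi; a point is covered iff (Δx)²+(Δy)² ≤ 7² = 49.
  R (3, 12): covers {none} → 0
  P (7, 8): covers {Denby, Ashton, Brookfield} → 370
  S (11, 5): covers {Denby, Fenton, Brookfield, Elwood} → 350
  Q (1, 8): covers {Denby, Ashton} → 70
Maximum coverage at P: 370 vehicles per day.

P, covering 370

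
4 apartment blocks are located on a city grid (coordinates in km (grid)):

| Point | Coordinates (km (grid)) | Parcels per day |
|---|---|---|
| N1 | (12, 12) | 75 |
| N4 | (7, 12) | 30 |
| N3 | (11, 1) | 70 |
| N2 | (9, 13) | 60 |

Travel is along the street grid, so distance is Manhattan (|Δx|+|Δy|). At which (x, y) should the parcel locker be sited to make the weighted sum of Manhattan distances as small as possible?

Manhattan distance separates: Σwᵢ(|x−xᵢ|+|y−yᵢ|) = Σwᵢ|x−xᵢ| + Σwᵢ|y−yᵢ|, so x and y are optimised independently as 1-D weighted medians.
Total weight W = 235; half = 117.5.
x-coordinate, sorted with cumulative weight:
  x=7 (N4, w=30) cum 30
  x=9 (N2, w=60) cum 90
  x=11 (N3, w=70) cum 160  ← median
  x=12 (N1, w=75) cum 235
⇒ x* = 11
y-coordinate, sorted with cumulative weight:
  y=1 (N3, w=70) cum 70
  y=12 (N1, w=75) cum 145  ← median
  y=12 (N4, w=30) cum 175
  y=13 (N2, w=60) cum 235
⇒ y* = 12

(11, 12)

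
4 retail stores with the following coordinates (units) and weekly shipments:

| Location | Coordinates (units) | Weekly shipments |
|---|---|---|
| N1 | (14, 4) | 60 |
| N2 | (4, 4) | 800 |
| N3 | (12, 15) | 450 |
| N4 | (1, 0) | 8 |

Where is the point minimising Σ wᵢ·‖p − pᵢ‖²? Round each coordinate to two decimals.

The minimiser of Σwᵢ‖p−pᵢ‖² is the weighted centroid p* = (Σwᵢpᵢ)/(Σwᵢ).
Σwᵢ = 1318.
Σwᵢxᵢ = 60·14 + 800·4 + 450·12 + 8·1 = 9448.
Σwᵢyᵢ = 60·4 + 800·4 + 450·15 + 8·0 = 10190.
x* = 9448/1318 = 7.17, y* = 10190/1318 = 7.73.

(7.17, 7.73)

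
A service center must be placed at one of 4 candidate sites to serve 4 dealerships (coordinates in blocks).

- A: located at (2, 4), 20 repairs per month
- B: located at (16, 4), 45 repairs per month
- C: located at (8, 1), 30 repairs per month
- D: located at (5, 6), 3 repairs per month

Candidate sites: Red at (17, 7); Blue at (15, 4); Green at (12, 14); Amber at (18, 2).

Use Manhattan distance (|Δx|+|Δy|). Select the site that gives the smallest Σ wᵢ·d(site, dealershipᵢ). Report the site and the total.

Blue, total 641 blocks

Total weighted distance at each candidate:
  Red (17, 7): total = 1029
  Blue (15, 4): total = 641
  Green (12, 14): total = 1585
  Amber (18, 2): total = 921
Minimum is at Blue with total 641 blocks.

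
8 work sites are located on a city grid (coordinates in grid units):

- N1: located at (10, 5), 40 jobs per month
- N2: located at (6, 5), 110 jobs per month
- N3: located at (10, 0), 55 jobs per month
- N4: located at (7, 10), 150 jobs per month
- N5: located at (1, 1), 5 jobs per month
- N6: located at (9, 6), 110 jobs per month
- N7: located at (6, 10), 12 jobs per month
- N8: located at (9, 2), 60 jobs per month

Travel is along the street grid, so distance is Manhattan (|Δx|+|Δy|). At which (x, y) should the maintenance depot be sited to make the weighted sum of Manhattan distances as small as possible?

Manhattan distance separates: Σwᵢ(|x−xᵢ|+|y−yᵢ|) = Σwᵢ|x−xᵢ| + Σwᵢ|y−yᵢ|, so x and y are optimised independently as 1-D weighted medians.
Total weight W = 542; half = 271.
x-coordinate, sorted with cumulative weight:
  x=1 (N5, w=5) cum 5
  x=6 (N2, w=110) cum 115
  x=6 (N7, w=12) cum 127
  x=7 (N4, w=150) cum 277  ← median
  x=9 (N6, w=110) cum 387
  x=9 (N8, w=60) cum 447
  x=10 (N1, w=40) cum 487
  x=10 (N3, w=55) cum 542
⇒ x* = 7
y-coordinate, sorted with cumulative weight:
  y=0 (N3, w=55) cum 55
  y=1 (N5, w=5) cum 60
  y=2 (N8, w=60) cum 120
  y=5 (N1, w=40) cum 160
  y=5 (N2, w=110) cum 270
  y=6 (N6, w=110) cum 380  ← median
  y=10 (N4, w=150) cum 530
  y=10 (N7, w=12) cum 542
⇒ y* = 6

(7, 6)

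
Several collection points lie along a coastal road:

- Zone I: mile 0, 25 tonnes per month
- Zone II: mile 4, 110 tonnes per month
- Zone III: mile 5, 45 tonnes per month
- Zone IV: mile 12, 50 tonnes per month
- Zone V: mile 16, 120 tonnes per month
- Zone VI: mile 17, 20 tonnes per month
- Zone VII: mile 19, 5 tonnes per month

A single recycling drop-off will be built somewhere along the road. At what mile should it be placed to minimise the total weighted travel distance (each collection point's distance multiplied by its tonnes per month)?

For a sum of weighted absolute distances on a line, the optimum is the weighted median (not the mean). Total weight W = 375; half-weight = 187.5.
Sort by position and accumulate weight:
  mile 0 (Zone I, w=25) → cum 25
  mile 4 (Zone II, w=110) → cum 135
  mile 5 (Zone III, w=45) → cum 180
  mile 12 (Zone IV, w=50) → cum 230  ≥ 187.5 → median here
  mile 16 (Zone V, w=120) → cum 350
  mile 17 (Zone VI, w=20) → cum 370
  mile 19 (Zone VII, w=5) → cum 375
Optimal location: mile 12.

x = 12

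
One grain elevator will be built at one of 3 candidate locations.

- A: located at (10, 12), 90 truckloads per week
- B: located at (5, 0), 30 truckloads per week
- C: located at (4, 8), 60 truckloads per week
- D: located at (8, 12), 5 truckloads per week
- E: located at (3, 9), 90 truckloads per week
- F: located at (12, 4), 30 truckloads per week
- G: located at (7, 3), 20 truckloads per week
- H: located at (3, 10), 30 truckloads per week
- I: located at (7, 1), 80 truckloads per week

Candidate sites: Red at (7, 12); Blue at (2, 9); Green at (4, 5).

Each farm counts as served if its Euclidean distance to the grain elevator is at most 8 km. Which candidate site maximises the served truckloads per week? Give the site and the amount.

Green, covering 310

Coverage radius r = 8 km; a point is covered iff (Δx)²+(Δy)² ≤ 8² = 64.
  Red (7, 12): covers {A, C, D, E, H} → 275
  Blue (2, 9): covers {C, D, E, G, H} → 205
  Green (4, 5): covers {B, C, E, G, H, I} → 310
Maximum coverage at Green: 310 truckloads per week.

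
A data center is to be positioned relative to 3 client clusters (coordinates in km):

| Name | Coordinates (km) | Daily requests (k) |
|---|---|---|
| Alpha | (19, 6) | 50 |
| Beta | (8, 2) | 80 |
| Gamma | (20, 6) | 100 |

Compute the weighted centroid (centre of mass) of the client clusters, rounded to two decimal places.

(15.61, 4.61)

The minimiser of Σwᵢ‖p−pᵢ‖² is the weighted centroid p* = (Σwᵢpᵢ)/(Σwᵢ).
Σwᵢ = 230.
Σwᵢxᵢ = 50·19 + 80·8 + 100·20 = 3590.
Σwᵢyᵢ = 50·6 + 80·2 + 100·6 = 1060.
x* = 3590/230 = 15.61, y* = 1060/230 = 4.61.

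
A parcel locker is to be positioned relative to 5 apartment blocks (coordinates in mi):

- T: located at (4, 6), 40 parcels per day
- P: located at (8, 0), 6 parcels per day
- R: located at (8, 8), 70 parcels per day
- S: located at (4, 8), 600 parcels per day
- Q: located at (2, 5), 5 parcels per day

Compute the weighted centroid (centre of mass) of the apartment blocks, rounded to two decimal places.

(4.41, 7.80)

The minimiser of Σwᵢ‖p−pᵢ‖² is the weighted centroid p* = (Σwᵢpᵢ)/(Σwᵢ).
Σwᵢ = 721.
Σwᵢxᵢ = 40·4 + 6·8 + 70·8 + 600·4 + 5·2 = 3178.
Σwᵢyᵢ = 40·6 + 6·0 + 70·8 + 600·8 + 5·5 = 5625.
x* = 3178/721 = 4.41, y* = 5625/721 = 7.80.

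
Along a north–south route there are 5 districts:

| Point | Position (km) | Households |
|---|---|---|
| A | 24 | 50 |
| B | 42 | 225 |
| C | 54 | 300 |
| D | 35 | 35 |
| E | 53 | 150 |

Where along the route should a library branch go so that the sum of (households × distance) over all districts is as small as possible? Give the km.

For a sum of weighted absolute distances on a line, the optimum is the weighted median (not the mean). Total weight W = 760; half-weight = 380.
Sort by position and accumulate weight:
  km 24 (A, w=50) → cum 50
  km 35 (D, w=35) → cum 85
  km 42 (B, w=225) → cum 310
  km 53 (E, w=150) → cum 460  ≥ 380 → median here
  km 54 (C, w=300) → cum 760
Optimal location: km 53.

x = 53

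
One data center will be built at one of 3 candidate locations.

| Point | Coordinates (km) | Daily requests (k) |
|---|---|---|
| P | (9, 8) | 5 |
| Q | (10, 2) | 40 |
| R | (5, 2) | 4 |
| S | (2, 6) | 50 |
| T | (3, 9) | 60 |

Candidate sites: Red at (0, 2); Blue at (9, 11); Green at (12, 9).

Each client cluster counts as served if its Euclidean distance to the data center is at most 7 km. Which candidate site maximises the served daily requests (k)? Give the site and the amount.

Blue, covering 65

Coverage radius r = 7 km; a point is covered iff (Δx)²+(Δy)² ≤ 7² = 49.
  Red (0, 2): covers {R, S} → 54
  Blue (9, 11): covers {P, T} → 65
  Green (12, 9): covers {P} → 5
Maximum coverage at Blue: 65 daily requests (k).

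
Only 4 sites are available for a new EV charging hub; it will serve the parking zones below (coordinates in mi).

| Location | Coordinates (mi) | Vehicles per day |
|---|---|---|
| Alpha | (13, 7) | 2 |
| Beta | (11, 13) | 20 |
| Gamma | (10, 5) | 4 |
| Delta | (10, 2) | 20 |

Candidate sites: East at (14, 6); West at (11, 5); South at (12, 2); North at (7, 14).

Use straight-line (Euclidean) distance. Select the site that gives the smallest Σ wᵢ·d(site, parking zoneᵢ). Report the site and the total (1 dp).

Total weighted distance at each candidate:
  East (14, 6): total = 284.8
  West (11, 5): total = 232.9
  South (12, 2): total = 285.5
  North (7, 14): total = 386.2
Minimum is at West with total 232.9 mi.

West, total 232.9 mi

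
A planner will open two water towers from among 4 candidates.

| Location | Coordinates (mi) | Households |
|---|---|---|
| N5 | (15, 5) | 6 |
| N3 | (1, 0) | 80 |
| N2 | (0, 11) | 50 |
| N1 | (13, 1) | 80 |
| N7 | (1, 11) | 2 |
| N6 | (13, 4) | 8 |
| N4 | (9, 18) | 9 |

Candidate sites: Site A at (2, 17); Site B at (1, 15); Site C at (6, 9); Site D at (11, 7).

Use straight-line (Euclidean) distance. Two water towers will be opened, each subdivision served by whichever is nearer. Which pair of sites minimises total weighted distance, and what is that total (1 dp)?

{Site C, Site D}, total 1797.7

Evaluate every pair (each demand assigned to the nearer of the two):
  {Site C, Site D}: total = 1797.7
  {Site B, Site D}: total = 1829.2
  {Site A, Site D}: total = 1930.2
  {Site B, Site C}: total = 2093.0
  {Site A, Site C}: total = 2192.6
  {Site A, Site B}: total = 3186.4
Best pair: {Site C, Site D} with total 1797.7.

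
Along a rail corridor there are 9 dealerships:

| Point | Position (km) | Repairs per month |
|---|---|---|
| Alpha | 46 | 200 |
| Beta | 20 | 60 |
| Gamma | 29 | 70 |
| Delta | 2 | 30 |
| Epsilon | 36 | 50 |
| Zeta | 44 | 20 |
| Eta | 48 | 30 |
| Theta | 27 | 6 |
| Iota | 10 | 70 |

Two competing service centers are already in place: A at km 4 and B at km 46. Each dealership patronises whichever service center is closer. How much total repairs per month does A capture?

160

The indifferent point is the midpoint (4+46)/2 = 25; dealerships left of it (closer to A at 4) go to A, those right go to B.
  Delta at 2 (w=30) → A
  Iota at 10 (w=70) → A
  Beta at 20 (w=60) → A
  Theta at 27 (w=6) → B
  Gamma at 29 (w=70) → B
  Epsilon at 36 (w=50) → B
  Zeta at 44 (w=20) → B
  Alpha at 46 (w=200) → B
  Eta at 48 (w=30) → B
A captures 160; B captures 376.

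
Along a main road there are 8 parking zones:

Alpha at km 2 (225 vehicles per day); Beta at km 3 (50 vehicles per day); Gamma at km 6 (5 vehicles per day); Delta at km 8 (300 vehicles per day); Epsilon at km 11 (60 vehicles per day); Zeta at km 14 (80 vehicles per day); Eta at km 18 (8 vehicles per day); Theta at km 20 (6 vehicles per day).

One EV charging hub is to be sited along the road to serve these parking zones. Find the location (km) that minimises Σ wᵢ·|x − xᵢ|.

x = 8

For a sum of weighted absolute distances on a line, the optimum is the weighted median (not the mean). Total weight W = 734; half-weight = 367.
Sort by position and accumulate weight:
  km 2 (Alpha, w=225) → cum 225
  km 3 (Beta, w=50) → cum 275
  km 6 (Gamma, w=5) → cum 280
  km 8 (Delta, w=300) → cum 580  ≥ 367 → median here
  km 11 (Epsilon, w=60) → cum 640
  km 14 (Zeta, w=80) → cum 720
  km 18 (Eta, w=8) → cum 728
  km 20 (Theta, w=6) → cum 734
Optimal location: km 8.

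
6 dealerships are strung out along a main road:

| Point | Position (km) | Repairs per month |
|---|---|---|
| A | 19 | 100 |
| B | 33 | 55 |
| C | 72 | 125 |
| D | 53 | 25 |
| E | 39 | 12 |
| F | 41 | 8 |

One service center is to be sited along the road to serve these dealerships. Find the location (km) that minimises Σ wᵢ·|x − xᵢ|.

For a sum of weighted absolute distances on a line, the optimum is the weighted median (not the mean). Total weight W = 325; half-weight = 162.5.
Sort by position and accumulate weight:
  km 19 (A, w=100) → cum 100
  km 33 (B, w=55) → cum 155
  km 39 (E, w=12) → cum 167  ≥ 162.5 → median here
  km 41 (F, w=8) → cum 175
  km 53 (D, w=25) → cum 200
  km 72 (C, w=125) → cum 325
Optimal location: km 39.

x = 39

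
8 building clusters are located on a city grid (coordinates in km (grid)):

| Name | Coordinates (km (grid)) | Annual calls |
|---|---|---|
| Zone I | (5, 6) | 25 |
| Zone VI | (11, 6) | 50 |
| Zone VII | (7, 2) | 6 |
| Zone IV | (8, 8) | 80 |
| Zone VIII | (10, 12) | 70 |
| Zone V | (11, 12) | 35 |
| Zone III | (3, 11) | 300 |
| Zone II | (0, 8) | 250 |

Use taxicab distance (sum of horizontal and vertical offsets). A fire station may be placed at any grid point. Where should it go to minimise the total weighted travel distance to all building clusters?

(3, 8)

Manhattan distance separates: Σwᵢ(|x−xᵢ|+|y−yᵢ|) = Σwᵢ|x−xᵢ| + Σwᵢ|y−yᵢ|, so x and y are optimised independently as 1-D weighted medians.
Total weight W = 816; half = 408.
x-coordinate, sorted with cumulative weight:
  x=0 (Zone II, w=250) cum 250
  x=3 (Zone III, w=300) cum 550  ← median
  x=5 (Zone I, w=25) cum 575
  x=7 (Zone VII, w=6) cum 581
  x=8 (Zone IV, w=80) cum 661
  x=10 (Zone VIII, w=70) cum 731
  x=11 (Zone VI, w=50) cum 781
  x=11 (Zone V, w=35) cum 816
⇒ x* = 3
y-coordinate, sorted with cumulative weight:
  y=2 (Zone VII, w=6) cum 6
  y=6 (Zone I, w=25) cum 31
  y=6 (Zone VI, w=50) cum 81
  y=8 (Zone IV, w=80) cum 161
  y=8 (Zone II, w=250) cum 411  ← median
  y=11 (Zone III, w=300) cum 711
  y=12 (Zone VIII, w=70) cum 781
  y=12 (Zone V, w=35) cum 816
⇒ y* = 8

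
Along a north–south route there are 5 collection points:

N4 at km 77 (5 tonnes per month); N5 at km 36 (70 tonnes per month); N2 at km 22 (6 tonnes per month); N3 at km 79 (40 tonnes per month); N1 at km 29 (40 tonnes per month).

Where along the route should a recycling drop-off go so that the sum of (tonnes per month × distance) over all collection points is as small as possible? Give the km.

For a sum of weighted absolute distances on a line, the optimum is the weighted median (not the mean). Total weight W = 161; half-weight = 80.5.
Sort by position and accumulate weight:
  km 22 (N2, w=6) → cum 6
  km 29 (N1, w=40) → cum 46
  km 36 (N5, w=70) → cum 116  ≥ 80.5 → median here
  km 77 (N4, w=5) → cum 121
  km 79 (N3, w=40) → cum 161
Optimal location: km 36.

x = 36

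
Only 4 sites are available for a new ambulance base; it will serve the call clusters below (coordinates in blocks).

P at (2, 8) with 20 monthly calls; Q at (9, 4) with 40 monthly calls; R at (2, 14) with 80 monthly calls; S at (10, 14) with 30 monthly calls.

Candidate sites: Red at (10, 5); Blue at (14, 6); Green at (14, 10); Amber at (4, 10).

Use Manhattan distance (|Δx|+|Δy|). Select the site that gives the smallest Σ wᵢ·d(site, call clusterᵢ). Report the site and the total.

Amber, total 1300 blocks

Total weighted distance at each candidate:
  Red (10, 5): total = 1930
  Blue (14, 6): total = 2520
  Green (14, 10): total = 2240
  Amber (4, 10): total = 1300
Minimum is at Amber with total 1300 blocks.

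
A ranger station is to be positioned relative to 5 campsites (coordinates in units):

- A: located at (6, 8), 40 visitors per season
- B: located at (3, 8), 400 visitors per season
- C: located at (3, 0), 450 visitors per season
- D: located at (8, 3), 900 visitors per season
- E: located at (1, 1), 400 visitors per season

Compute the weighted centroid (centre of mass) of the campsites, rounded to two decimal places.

(4.74, 3.02)

The minimiser of Σwᵢ‖p−pᵢ‖² is the weighted centroid p* = (Σwᵢpᵢ)/(Σwᵢ).
Σwᵢ = 2190.
Σwᵢxᵢ = 40·6 + 400·3 + 450·3 + 900·8 + 400·1 = 10390.
Σwᵢyᵢ = 40·8 + 400·8 + 450·0 + 900·3 + 400·1 = 6620.
x* = 10390/2190 = 4.74, y* = 6620/2190 = 3.02.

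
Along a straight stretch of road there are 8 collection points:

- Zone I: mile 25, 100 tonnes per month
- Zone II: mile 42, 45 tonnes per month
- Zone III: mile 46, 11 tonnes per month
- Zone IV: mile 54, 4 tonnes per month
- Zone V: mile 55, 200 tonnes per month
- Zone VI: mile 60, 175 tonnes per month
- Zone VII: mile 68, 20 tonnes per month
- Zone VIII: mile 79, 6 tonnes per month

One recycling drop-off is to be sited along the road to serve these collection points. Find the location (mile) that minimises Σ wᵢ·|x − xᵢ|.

x = 55

For a sum of weighted absolute distances on a line, the optimum is the weighted median (not the mean). Total weight W = 561; half-weight = 280.5.
Sort by position and accumulate weight:
  mile 25 (Zone I, w=100) → cum 100
  mile 42 (Zone II, w=45) → cum 145
  mile 46 (Zone III, w=11) → cum 156
  mile 54 (Zone IV, w=4) → cum 160
  mile 55 (Zone V, w=200) → cum 360  ≥ 280.5 → median here
  mile 60 (Zone VI, w=175) → cum 535
  mile 68 (Zone VII, w=20) → cum 555
  mile 79 (Zone VIII, w=6) → cum 561
Optimal location: mile 55.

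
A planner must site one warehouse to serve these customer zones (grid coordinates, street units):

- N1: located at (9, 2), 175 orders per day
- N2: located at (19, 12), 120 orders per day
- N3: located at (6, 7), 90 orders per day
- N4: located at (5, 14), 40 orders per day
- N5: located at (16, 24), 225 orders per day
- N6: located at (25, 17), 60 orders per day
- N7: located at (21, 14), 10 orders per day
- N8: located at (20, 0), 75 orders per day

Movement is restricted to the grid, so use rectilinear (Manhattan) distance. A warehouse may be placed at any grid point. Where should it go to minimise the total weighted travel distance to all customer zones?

(16, 12)

Manhattan distance separates: Σwᵢ(|x−xᵢ|+|y−yᵢ|) = Σwᵢ|x−xᵢ| + Σwᵢ|y−yᵢ|, so x and y are optimised independently as 1-D weighted medians.
Total weight W = 795; half = 397.5.
x-coordinate, sorted with cumulative weight:
  x=5 (N4, w=40) cum 40
  x=6 (N3, w=90) cum 130
  x=9 (N1, w=175) cum 305
  x=16 (N5, w=225) cum 530  ← median
  x=19 (N2, w=120) cum 650
  x=20 (N8, w=75) cum 725
  x=21 (N7, w=10) cum 735
  x=25 (N6, w=60) cum 795
⇒ x* = 16
y-coordinate, sorted with cumulative weight:
  y=0 (N8, w=75) cum 75
  y=2 (N1, w=175) cum 250
  y=7 (N3, w=90) cum 340
  y=12 (N2, w=120) cum 460  ← median
  y=14 (N4, w=40) cum 500
  y=14 (N7, w=10) cum 510
  y=17 (N6, w=60) cum 570
  y=24 (N5, w=225) cum 795
⇒ y* = 12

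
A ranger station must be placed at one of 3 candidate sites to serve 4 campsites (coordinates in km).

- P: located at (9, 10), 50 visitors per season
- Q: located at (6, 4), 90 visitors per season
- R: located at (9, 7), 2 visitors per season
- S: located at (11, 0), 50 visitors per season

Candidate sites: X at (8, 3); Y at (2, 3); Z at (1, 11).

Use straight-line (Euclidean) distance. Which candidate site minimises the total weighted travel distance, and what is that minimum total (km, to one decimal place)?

X, total 775.2 km

Total weighted distance at each candidate:
  X (8, 3): total = 775.2
  Y (2, 3): total = 1356.5
  Z (1, 11): total = 1938.5
Minimum is at X with total 775.2 km.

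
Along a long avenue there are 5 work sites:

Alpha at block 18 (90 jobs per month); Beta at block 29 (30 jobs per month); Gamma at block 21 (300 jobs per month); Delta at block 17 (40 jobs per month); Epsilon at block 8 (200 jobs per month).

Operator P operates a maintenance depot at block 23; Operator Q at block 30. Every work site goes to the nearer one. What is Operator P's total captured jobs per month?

630

The indifferent point is the midpoint (23+30)/2 = 26.5; work sites left of it (closer to Operator P at 23) go to Operator P, those right go to Operator Q.
  Epsilon at 8 (w=200) → Operator P
  Delta at 17 (w=40) → Operator P
  Alpha at 18 (w=90) → Operator P
  Gamma at 21 (w=300) → Operator P
  Beta at 29 (w=30) → Operator Q
Operator P captures 630; Operator Q captures 30.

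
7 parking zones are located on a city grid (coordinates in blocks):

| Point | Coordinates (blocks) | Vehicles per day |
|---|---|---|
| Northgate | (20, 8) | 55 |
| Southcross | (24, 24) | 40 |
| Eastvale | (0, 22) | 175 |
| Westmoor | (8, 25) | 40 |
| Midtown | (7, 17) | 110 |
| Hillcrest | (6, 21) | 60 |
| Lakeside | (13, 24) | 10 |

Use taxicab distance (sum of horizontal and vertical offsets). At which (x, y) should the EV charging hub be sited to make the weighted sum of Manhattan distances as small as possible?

(7, 22)

Manhattan distance separates: Σwᵢ(|x−xᵢ|+|y−yᵢ|) = Σwᵢ|x−xᵢ| + Σwᵢ|y−yᵢ|, so x and y are optimised independently as 1-D weighted medians.
Total weight W = 490; half = 245.
x-coordinate, sorted with cumulative weight:
  x=0 (Eastvale, w=175) cum 175
  x=6 (Hillcrest, w=60) cum 235
  x=7 (Midtown, w=110) cum 345  ← median
  x=8 (Westmoor, w=40) cum 385
  x=13 (Lakeside, w=10) cum 395
  x=20 (Northgate, w=55) cum 450
  x=24 (Southcross, w=40) cum 490
⇒ x* = 7
y-coordinate, sorted with cumulative weight:
  y=8 (Northgate, w=55) cum 55
  y=17 (Midtown, w=110) cum 165
  y=21 (Hillcrest, w=60) cum 225
  y=22 (Eastvale, w=175) cum 400  ← median
  y=24 (Southcross, w=40) cum 440
  y=24 (Lakeside, w=10) cum 450
  y=25 (Westmoor, w=40) cum 490
⇒ y* = 22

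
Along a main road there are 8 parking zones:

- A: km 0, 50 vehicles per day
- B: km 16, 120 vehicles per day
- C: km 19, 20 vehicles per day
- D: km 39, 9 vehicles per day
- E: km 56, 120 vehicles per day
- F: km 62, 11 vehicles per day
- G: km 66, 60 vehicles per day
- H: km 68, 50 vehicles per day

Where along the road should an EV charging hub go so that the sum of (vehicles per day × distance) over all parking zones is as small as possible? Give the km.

For a sum of weighted absolute distances on a line, the optimum is the weighted median (not the mean). Total weight W = 440; half-weight = 220.
Sort by position and accumulate weight:
  km 0 (A, w=50) → cum 50
  km 16 (B, w=120) → cum 170
  km 19 (C, w=20) → cum 190
  km 39 (D, w=9) → cum 199
  km 56 (E, w=120) → cum 319  ≥ 220 → median here
  km 62 (F, w=11) → cum 330
  km 66 (G, w=60) → cum 390
  km 68 (H, w=50) → cum 440
Optimal location: km 56.

x = 56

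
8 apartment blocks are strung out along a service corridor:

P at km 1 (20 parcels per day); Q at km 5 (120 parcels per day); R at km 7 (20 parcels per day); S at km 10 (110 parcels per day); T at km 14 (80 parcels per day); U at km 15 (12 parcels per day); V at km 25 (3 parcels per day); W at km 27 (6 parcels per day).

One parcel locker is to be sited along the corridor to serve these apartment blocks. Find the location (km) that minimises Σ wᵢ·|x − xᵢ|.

x = 10

For a sum of weighted absolute distances on a line, the optimum is the weighted median (not the mean). Total weight W = 371; half-weight = 185.5.
Sort by position and accumulate weight:
  km 1 (P, w=20) → cum 20
  km 5 (Q, w=120) → cum 140
  km 7 (R, w=20) → cum 160
  km 10 (S, w=110) → cum 270  ≥ 185.5 → median here
  km 14 (T, w=80) → cum 350
  km 15 (U, w=12) → cum 362
  km 25 (V, w=3) → cum 365
  km 27 (W, w=6) → cum 371
Optimal location: km 10.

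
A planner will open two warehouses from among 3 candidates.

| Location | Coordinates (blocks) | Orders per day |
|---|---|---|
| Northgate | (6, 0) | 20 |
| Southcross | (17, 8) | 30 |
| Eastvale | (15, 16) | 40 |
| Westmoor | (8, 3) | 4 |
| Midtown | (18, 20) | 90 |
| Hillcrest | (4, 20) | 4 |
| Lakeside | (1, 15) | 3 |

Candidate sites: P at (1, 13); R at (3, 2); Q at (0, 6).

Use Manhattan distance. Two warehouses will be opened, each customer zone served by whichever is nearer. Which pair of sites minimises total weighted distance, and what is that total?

{P, R}, total 3610

Evaluate every pair (each demand assigned to the nearer of the two):
  {P, R}: total = 3610
  {P, Q}: total = 3740
  {R, Q}: total = 4676
Best pair: {P, R} with total 3610.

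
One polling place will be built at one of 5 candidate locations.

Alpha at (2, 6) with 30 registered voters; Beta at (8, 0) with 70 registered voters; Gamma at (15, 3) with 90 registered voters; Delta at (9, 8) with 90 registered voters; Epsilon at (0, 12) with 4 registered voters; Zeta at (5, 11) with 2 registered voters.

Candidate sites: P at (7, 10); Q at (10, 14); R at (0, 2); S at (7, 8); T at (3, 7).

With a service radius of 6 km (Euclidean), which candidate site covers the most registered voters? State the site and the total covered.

S, covering 122

Coverage radius r = 6 km; a point is covered iff (Δx)²+(Δy)² ≤ 6² = 36.
  P (7, 10): covers {Delta, Zeta} → 92
  Q (10, 14): covers {Zeta} → 2
  R (0, 2): covers {Alpha} → 30
  S (7, 8): covers {Alpha, Delta, Zeta} → 122
  T (3, 7): covers {Alpha, Epsilon, Zeta} → 36
Maximum coverage at S: 122 registered voters.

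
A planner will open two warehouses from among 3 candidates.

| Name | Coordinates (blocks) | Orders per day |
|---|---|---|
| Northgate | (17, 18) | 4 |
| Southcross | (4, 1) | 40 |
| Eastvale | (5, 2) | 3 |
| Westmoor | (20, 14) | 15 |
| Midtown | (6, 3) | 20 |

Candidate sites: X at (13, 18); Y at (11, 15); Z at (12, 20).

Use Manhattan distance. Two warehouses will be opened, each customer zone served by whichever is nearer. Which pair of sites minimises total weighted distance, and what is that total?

{X, Y}, total 1403

Evaluate every pair (each demand assigned to the nearer of the two):
  {X, Y}: total = 1403
  {Y, Z}: total = 1415
  {X, Z}: total = 1733
Best pair: {X, Y} with total 1403.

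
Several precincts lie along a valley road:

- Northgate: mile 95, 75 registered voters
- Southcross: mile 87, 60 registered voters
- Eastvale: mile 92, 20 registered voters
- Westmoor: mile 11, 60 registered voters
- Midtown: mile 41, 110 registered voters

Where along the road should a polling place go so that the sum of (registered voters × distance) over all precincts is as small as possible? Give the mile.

For a sum of weighted absolute distances on a line, the optimum is the weighted median (not the mean). Total weight W = 325; half-weight = 162.5.
Sort by position and accumulate weight:
  mile 11 (Westmoor, w=60) → cum 60
  mile 41 (Midtown, w=110) → cum 170  ≥ 162.5 → median here
  mile 87 (Southcross, w=60) → cum 230
  mile 92 (Eastvale, w=20) → cum 250
  mile 95 (Northgate, w=75) → cum 325
Optimal location: mile 41.

x = 41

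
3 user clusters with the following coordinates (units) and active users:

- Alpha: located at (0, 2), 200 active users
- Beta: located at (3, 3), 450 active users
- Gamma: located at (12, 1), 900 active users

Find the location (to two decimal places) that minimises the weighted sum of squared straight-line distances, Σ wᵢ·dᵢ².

The minimiser of Σwᵢ‖p−pᵢ‖² is the weighted centroid p* = (Σwᵢpᵢ)/(Σwᵢ).
Σwᵢ = 1550.
Σwᵢxᵢ = 200·0 + 450·3 + 900·12 = 12150.
Σwᵢyᵢ = 200·2 + 450·3 + 900·1 = 2650.
x* = 12150/1550 = 7.84, y* = 2650/1550 = 1.71.

(7.84, 1.71)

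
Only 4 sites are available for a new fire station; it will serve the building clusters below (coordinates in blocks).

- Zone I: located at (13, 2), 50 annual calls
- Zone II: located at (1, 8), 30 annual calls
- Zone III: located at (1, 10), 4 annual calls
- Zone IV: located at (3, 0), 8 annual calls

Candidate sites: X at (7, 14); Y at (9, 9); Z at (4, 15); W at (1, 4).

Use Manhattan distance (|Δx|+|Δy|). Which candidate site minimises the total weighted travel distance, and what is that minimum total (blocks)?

Total weighted distance at each candidate:
  X (7, 14): total = 1444
  Y (9, 9): total = 976
  Z (4, 15): total = 1560
  W (1, 4): total = 892
Minimum is at W with total 892 blocks.

W, total 892 blocks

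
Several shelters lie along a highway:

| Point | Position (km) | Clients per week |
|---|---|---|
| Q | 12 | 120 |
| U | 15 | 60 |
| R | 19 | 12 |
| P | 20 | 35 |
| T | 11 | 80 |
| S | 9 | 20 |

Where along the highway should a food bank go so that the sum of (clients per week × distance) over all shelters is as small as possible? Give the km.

x = 12

For a sum of weighted absolute distances on a line, the optimum is the weighted median (not the mean). Total weight W = 327; half-weight = 163.5.
Sort by position and accumulate weight:
  km 9 (S, w=20) → cum 20
  km 11 (T, w=80) → cum 100
  km 12 (Q, w=120) → cum 220  ≥ 163.5 → median here
  km 15 (U, w=60) → cum 280
  km 19 (R, w=12) → cum 292
  km 20 (P, w=35) → cum 327
Optimal location: km 12.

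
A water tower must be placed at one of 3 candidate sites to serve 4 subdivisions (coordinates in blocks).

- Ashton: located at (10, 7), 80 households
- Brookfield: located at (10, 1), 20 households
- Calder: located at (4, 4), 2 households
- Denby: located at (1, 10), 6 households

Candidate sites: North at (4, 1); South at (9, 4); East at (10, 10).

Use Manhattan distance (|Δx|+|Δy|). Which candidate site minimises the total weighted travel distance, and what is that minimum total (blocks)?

South, total 494 blocks

Total weighted distance at each candidate:
  North (4, 1): total = 1158
  South (9, 4): total = 494
  East (10, 10): total = 498
Minimum is at South with total 494 blocks.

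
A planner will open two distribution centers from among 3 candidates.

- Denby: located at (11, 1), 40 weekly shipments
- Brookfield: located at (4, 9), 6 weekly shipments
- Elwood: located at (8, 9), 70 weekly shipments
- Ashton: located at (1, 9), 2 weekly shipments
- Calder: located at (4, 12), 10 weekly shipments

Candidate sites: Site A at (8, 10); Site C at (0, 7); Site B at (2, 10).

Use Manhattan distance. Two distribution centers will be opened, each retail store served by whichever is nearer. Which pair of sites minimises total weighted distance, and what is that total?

Evaluate every pair (each demand assigned to the nearer of the two):
  {Site A, Site B}: total = 612
  {Site A, Site C}: total = 646
  {Site C, Site B}: total = 1232
Best pair: {Site A, Site B} with total 612.

{Site A, Site B}, total 612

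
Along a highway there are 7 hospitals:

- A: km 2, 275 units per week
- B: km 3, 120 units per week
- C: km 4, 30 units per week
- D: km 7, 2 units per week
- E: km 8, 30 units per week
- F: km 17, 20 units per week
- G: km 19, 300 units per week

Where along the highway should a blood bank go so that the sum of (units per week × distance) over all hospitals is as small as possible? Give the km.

x = 3

For a sum of weighted absolute distances on a line, the optimum is the weighted median (not the mean). Total weight W = 777; half-weight = 388.5.
Sort by position and accumulate weight:
  km 2 (A, w=275) → cum 275
  km 3 (B, w=120) → cum 395  ≥ 388.5 → median here
  km 4 (C, w=30) → cum 425
  km 7 (D, w=2) → cum 427
  km 8 (E, w=30) → cum 457
  km 17 (F, w=20) → cum 477
  km 19 (G, w=300) → cum 777
Optimal location: km 3.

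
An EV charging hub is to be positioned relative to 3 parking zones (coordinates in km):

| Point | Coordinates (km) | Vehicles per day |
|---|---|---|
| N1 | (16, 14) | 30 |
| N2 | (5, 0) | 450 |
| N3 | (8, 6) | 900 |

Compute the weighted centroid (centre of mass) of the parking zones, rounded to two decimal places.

(7.20, 4.22)

The minimiser of Σwᵢ‖p−pᵢ‖² is the weighted centroid p* = (Σwᵢpᵢ)/(Σwᵢ).
Σwᵢ = 1380.
Σwᵢxᵢ = 30·16 + 450·5 + 900·8 = 9930.
Σwᵢyᵢ = 30·14 + 450·0 + 900·6 = 5820.
x* = 9930/1380 = 7.20, y* = 5820/1380 = 4.22.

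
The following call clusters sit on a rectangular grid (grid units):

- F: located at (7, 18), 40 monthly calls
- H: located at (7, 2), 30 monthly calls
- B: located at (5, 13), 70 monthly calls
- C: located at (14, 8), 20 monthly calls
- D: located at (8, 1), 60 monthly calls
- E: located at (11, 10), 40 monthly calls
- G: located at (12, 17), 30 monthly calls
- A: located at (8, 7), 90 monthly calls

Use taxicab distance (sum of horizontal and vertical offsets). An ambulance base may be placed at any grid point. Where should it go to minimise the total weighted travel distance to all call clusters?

Manhattan distance separates: Σwᵢ(|x−xᵢ|+|y−yᵢ|) = Σwᵢ|x−xᵢ| + Σwᵢ|y−yᵢ|, so x and y are optimised independently as 1-D weighted medians.
Total weight W = 380; half = 190.
x-coordinate, sorted with cumulative weight:
  x=5 (B, w=70) cum 70
  x=7 (F, w=40) cum 110
  x=7 (H, w=30) cum 140
  x=8 (D, w=60) cum 200  ← median
  x=8 (A, w=90) cum 290
  x=11 (E, w=40) cum 330
  x=12 (G, w=30) cum 360
  x=14 (C, w=20) cum 380
⇒ x* = 8
y-coordinate, sorted with cumulative weight:
  y=1 (D, w=60) cum 60
  y=2 (H, w=30) cum 90
  y=7 (A, w=90) cum 180
  y=8 (C, w=20) cum 200  ← median
  y=10 (E, w=40) cum 240
  y=13 (B, w=70) cum 310
  y=17 (G, w=30) cum 340
  y=18 (F, w=40) cum 380
⇒ y* = 8

(8, 8)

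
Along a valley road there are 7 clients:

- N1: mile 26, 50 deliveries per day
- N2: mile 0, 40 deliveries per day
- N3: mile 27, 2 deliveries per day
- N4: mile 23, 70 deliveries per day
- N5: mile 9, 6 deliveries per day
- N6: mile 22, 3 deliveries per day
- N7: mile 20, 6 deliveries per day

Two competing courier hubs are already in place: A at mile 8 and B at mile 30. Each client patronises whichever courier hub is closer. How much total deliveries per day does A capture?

The indifferent point is the midpoint (8+30)/2 = 19; clients left of it (closer to A at 8) go to A, those right go to B.
  N2 at 0 (w=40) → A
  N5 at 9 (w=6) → A
  N7 at 20 (w=6) → B
  N6 at 22 (w=3) → B
  N4 at 23 (w=70) → B
  N1 at 26 (w=50) → B
  N3 at 27 (w=2) → B
A captures 46; B captures 131.

46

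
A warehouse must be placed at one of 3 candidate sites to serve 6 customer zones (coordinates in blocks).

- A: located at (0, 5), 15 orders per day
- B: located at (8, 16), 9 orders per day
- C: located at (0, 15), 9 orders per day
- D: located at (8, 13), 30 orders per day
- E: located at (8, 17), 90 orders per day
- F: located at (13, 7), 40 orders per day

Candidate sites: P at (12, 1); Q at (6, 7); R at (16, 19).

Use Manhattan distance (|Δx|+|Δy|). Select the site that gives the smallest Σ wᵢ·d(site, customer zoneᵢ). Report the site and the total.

Total weighted distance at each candidate:
  P (12, 1): total = 3205
  Q (6, 7): total = 1945
  R (16, 19): total = 2649
Minimum is at Q with total 1945 blocks.

Q, total 1945 blocks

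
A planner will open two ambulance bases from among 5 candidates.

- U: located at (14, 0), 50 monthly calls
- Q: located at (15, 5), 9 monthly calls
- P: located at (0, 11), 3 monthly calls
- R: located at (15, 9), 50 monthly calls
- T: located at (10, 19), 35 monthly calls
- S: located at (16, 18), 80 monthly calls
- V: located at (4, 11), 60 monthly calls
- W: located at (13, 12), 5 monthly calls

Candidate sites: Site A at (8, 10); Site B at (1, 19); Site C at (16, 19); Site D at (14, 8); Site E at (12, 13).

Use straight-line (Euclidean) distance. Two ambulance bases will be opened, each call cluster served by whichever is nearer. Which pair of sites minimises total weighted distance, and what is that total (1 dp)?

{Site C, Site D}, total 1479.2

Evaluate every pair (each demand assigned to the nearer of the two):
  {Site C, Site D}: total = 1479.2
  {Site A, Site C}: total = 1602.6
  {Site D, Site E}: total = 1771.1
  {Site C, Site E}: total = 1812.9
  {Site A, Site E}: total = 1922.2
  {Site A, Site D}: total = 1929.9
  {Site B, Site D}: total = 2187.5
  {Site B, Site E}: total = 2244.2
  {Site B, Site C}: total = 2449.0
  {Site A, Site B}: total = 2532.7
Best pair: {Site C, Site D} with total 1479.2.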